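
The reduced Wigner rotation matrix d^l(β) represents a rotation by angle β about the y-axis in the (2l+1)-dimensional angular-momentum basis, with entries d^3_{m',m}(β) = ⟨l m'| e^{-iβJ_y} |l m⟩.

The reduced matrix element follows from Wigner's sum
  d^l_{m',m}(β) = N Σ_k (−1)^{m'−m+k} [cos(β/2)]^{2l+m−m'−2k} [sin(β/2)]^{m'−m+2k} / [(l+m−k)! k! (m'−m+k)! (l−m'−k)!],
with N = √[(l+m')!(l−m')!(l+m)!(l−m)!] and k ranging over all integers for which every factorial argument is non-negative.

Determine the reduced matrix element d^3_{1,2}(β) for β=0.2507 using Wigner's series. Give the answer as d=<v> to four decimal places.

d=0.3680

d^3_{1,2}(β=0.2507) via Wigner's sum:
With c≡cos(β/2)=0.992154 and s≡sin(β/2)=0.125022, N=[24·2·120·1]^{1/2}=75.894664
k∈{1,2} keeps every argument non-negative
  k=1: (−1)^0·75.8947/(24)·0.9922^5·0.1250^1 = +0.380086
  k=2: (−1)^1·75.8947/(12)·0.9922^3·0.1250^3 = -0.012071
d^3_{1,2}(0.2507) = +0.380086 -0.012071 = +0.368015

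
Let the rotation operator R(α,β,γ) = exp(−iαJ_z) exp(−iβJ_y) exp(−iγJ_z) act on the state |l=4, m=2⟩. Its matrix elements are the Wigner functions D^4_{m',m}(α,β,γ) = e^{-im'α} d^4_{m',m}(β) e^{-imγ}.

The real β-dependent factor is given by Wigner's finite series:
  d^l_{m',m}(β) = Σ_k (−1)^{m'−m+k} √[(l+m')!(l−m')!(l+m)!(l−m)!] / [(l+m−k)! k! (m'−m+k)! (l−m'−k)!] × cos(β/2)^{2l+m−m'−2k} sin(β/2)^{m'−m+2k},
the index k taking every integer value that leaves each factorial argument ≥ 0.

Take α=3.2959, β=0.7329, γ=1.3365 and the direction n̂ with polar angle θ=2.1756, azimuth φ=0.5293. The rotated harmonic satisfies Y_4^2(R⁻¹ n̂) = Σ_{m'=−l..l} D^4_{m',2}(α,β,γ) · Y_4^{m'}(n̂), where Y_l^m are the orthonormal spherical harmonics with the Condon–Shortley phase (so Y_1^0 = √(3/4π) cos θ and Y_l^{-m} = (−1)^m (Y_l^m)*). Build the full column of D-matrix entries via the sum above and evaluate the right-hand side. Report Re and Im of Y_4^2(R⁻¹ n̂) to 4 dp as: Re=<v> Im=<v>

Need the full column D^4_{m',2} for m'=−4..4 at α=3.2959, β=0.7329, γ=1.3365.
cos(β/2)=0.933605, sin(β/2)=0.358303
d^4_{-4,2}: single k=6 term ⇒ +0.009759;  D = -0.004550-0.008634i
d^4_{-3,2}: k∈[5..6] ⇒ +0.053942 -0.002648 = +0.051294;  D = +0.030603+0.041165i
d^4_{-2,2}: k∈[4..6] ⇒ +0.187823 -0.022132 +0.000272 = +0.165963;  D = -0.118311-0.116388i
d^4_{-1,2}: k∈[3..5] ⇒ +0.461407 -0.101941 +0.003003 = +0.362468;  D = +0.294393+0.211462i
d^4_{0,2}: k∈[2..4] ⇒ +0.806497 -0.316772 +0.017497 = +0.507221;  D = -0.452545-0.229077i
d^4_{1,2}: k∈[1..3] ⇒ +0.939788 -0.692110 +0.067961 = +0.315639;  D = +0.300178+0.097576i
d^4_{2,2}: k∈[0..2] ⇒ +0.577173 -1.020147 +0.187823 = -0.255151;  D = +0.251893+0.040645i
d^4_{3,2}: k∈[0..1] ⇒ -0.828815 +0.366230 = -0.462585;  D = -0.462578-0.002623i
d^4_{4,2}: single k=0 term ⇒ +0.449842;  D = -0.444882+0.066617i
Y_4^{m'}(θ=2.1756,φ=0.5293) and Σ D·Y over m':
  (-0.0045-0.0086i)·(-0.1053-0.1731i)  (+0.0306+0.0412i)·(+0.0068+0.3961i)  (-0.1183-0.1164i)·(+0.1401-0.2492i)  (+0.2944+0.2115i)·(+0.1407-0.0823i)  (-0.4525-0.2291i)·(-0.3217+0.0000i)  (+0.3002+0.0976i)·(-0.1407-0.0823i)  (+0.2519+0.0406i)·(+0.1401+0.2492i)  (-0.4626-0.0026i)·(-0.0068+0.3961i)  (-0.4449+0.0666i)·(-0.1053+0.1731i)
Y_4^2(R⁻¹ n̂) = +0.172148-0.130738i

Re=0.1721 Im=-0.1307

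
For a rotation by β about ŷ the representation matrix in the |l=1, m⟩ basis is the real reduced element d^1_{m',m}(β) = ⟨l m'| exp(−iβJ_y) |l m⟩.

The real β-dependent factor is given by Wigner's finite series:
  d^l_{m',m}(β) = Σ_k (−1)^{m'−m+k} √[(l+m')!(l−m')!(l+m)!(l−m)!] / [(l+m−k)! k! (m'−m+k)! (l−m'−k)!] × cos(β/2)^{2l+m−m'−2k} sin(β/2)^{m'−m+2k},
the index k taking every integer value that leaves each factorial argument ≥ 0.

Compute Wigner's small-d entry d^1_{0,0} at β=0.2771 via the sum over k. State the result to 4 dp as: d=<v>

d^1_{0,0}(β=0.2771) via Wigner's sum:
c=cos(0.2771/2)=0.990417, s=sin(0.2771/2)=0.138107; N=√[1·1·1·1]=1.000000
k∈{0,1} keeps every argument non-negative
  k=0: (−1)^0·1.0000/(1)·0.9904^2·0.1381^0 = +0.980926
  k=1: (−1)^1·1.0000/(1)·0.9904^0·0.1381^2 = -0.019074
d^1_{0,0}(0.2771) = +0.980926 -0.019074 = +0.961853

d=0.9619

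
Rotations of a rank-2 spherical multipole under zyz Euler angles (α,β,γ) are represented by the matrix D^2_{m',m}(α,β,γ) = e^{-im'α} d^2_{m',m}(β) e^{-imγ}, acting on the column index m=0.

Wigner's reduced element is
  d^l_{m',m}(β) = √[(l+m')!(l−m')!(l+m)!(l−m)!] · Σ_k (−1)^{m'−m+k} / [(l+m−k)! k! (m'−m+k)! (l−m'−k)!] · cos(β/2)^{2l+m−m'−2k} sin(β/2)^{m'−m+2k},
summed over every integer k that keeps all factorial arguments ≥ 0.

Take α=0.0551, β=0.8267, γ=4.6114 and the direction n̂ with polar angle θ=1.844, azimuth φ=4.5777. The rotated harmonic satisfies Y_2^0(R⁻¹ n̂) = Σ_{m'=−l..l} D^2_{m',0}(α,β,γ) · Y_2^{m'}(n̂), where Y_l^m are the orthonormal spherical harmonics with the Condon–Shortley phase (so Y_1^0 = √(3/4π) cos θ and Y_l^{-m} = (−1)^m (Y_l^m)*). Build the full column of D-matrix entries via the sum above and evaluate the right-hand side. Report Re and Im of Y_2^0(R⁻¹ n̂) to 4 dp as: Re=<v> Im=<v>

Need the full column D^2_{m',0} for m'=−2..2 at α=0.0551, β=0.8267, γ=4.6114.
cos(β/2)=0.915780, sin(β/2)=0.401679
d^2_{-2,0}: single k=2 term ⇒ +0.331450;  D = +0.329439+0.036452i
d^2_{-1,0}: k∈[1..2] ⇒ +0.755665 -0.145380 = +0.610284;  D = +0.609358+0.033610i
d^2_{0,0}: k∈[0..2] ⇒ +0.703340 -0.541255 +0.026033 = +0.188118;  D = +0.188118+0.000000i
d^2_{1,0}: k∈[0..1] ⇒ -0.755665 +0.145380 = -0.610284;  D = -0.609358+0.033610i
d^2_{2,0}: single k=0 term ⇒ +0.331450;  D = +0.329439-0.036452i
Y_2^{m'}(θ=1.844,φ=4.5777) and Σ D·Y over m':
  (+0.3294+0.0365i)·(-0.3452-0.0953i)  (+0.6094+0.0336i)·(+0.0270-0.1989i)  (+0.1881+0.0000i)·(-0.2465+0.0000i)  (-0.6094+0.0336i)·(-0.0270-0.1989i)  (+0.3294-0.0365i)·(-0.3452+0.0953i)
Y_2^0(R⁻¹ n̂) = -0.220675+0.000000i

Re=-0.2207 Im=0.0000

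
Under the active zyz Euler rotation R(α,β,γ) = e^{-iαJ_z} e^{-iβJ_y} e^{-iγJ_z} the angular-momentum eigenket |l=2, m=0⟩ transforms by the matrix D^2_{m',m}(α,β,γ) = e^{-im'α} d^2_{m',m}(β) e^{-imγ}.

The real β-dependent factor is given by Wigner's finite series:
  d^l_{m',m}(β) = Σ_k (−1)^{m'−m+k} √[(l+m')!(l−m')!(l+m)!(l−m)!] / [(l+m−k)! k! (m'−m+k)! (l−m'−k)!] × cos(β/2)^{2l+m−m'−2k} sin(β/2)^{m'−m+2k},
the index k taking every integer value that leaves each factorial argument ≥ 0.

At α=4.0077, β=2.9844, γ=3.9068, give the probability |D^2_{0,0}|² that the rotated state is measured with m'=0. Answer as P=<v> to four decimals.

First d^2_{0,0}(β=2.9844), then the phase factors e^{-i(0)α} and e^{-i(0)γ}:
Half-angle: c=0.078515, s=0.996913. N=√(2·2·2·2)=4.000000
k∈{0,1,2} keeps every argument non-negative
  k=0: (−1)^0·4.0000/(4)·0.0785^4·0.9969^0 = +0.000038
  k=1: (−1)^1·4.0000/(1)·0.0785^2·0.9969^2 = -0.024507
  k=2: (−1)^2·4.0000/(4)·0.0785^0·0.9969^4 = +0.987709
d^2_{0,0}(2.9844) = +0.000038 -0.024507 +0.987709 = +0.963240
|D^2_{0,0}|² = |d^2_{0,0}(β)|² = (+0.963240)² = 0.927831 (the z-rotation phases have unit modulus)

P=0.9278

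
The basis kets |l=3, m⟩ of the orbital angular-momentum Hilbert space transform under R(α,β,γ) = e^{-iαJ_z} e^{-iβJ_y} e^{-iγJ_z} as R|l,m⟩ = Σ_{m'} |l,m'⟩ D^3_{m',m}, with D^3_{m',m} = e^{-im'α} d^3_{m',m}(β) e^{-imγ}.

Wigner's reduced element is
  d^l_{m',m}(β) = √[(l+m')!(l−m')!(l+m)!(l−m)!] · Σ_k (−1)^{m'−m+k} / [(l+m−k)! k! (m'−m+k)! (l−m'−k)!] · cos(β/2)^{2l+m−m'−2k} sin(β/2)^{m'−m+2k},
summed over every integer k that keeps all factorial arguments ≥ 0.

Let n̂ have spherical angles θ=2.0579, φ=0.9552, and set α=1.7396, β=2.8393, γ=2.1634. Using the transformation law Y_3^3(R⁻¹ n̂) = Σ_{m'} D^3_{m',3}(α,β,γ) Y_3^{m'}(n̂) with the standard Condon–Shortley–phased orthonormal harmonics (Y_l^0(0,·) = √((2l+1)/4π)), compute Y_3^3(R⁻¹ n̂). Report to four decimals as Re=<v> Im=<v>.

Need the full column D^3_{m',3} for m'=−3..3 at α=1.7396, β=2.8393, γ=2.1634.
cos(β/2)=0.150571, sin(β/2)=0.988599
d^3_{-3,3}: single k=6 term ⇒ +0.933515;  D = +0.275334-0.891987i
d^3_{-2,3}: single k=5 term ⇒ +0.348273;  D = -0.345307-0.045353i
d^3_{-1,3}: single k=4 term ⇒ +0.083871;  D = +0.003204+0.083810i
d^3_{0,3}: single k=3 term ⇒ +0.014750;  D = +0.014435-0.003032i
d^3_{1,3}: single k=2 term ⇒ +0.001946;  D = -0.000714-0.001810i
d^3_{2,3}: single k=1 term ⇒ +0.000187;  D = -0.000160+0.000097i
d^3_{3,3}: single k=0 term ⇒ +0.000012;  D = +0.000008+0.000009i
Y_3^{m'}(θ=2.0579,φ=0.9552) and Σ D·Y over m':
  (+0.2753-0.8920i)·(-0.2770-0.0785i)  (-0.3453-0.0454i)·(+0.1244+0.3522i)  (+0.0032+0.0838i)·(+0.0157-0.0223i)  (+0.0144-0.0030i)·(+0.3327+0.0000i)  (-0.0007-0.0018i)·(-0.0157-0.0223i)  (-0.0002+0.0001i)·(+0.1244-0.3522i)  (+0.0000+0.0000i)·(+0.2770-0.0785i)
Y_3^3(R⁻¹ n̂) = -0.166547+0.098585i

Re=-0.1665 Im=0.0986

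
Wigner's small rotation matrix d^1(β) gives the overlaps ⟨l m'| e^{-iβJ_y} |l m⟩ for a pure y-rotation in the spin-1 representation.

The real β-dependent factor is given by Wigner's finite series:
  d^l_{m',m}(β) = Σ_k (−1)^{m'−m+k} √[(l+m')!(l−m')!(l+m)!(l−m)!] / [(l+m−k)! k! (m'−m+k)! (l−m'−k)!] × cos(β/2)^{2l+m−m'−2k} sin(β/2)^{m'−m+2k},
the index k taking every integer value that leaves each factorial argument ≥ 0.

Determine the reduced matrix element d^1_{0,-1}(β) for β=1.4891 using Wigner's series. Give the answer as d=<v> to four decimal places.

d=-0.7047

d^1_{0,-1}(β=1.4891) via Wigner's sum:
With c≡cos(β/2)=0.735393 and s≡sin(β/2)=0.677641, N=[1·1·1·2]^{1/2}=1.414214
k∈{0} keeps every argument non-negative
  k=0: (−1)^1·1.4142/(1)·0.7354^1·0.6776^1 = -0.704748
d^1_{0,-1}(1.4891) = -0.704748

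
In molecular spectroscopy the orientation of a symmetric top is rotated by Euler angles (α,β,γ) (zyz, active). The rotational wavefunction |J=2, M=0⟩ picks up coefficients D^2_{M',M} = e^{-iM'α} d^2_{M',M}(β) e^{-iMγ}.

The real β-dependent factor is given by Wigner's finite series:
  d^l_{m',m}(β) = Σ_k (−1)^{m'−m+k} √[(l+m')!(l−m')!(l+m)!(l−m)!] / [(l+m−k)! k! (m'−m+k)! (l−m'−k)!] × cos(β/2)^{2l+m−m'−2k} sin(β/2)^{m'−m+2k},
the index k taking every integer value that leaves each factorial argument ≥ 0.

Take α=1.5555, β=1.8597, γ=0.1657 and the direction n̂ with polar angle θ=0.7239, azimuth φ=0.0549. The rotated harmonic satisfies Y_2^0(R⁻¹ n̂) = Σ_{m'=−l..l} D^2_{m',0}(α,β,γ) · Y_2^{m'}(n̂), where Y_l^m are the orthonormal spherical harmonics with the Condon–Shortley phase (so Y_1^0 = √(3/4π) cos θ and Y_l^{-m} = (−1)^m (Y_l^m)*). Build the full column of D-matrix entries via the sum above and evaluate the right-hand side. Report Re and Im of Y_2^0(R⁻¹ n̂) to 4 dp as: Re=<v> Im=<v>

Need the full column D^2_{m',0} for m'=−2..2 at α=1.5555, β=1.8597, γ=0.1657.
cos(β/2)=0.597954, sin(β/2)=0.801530
d^2_{-2,0}: single k=2 term ⇒ +0.562667;  D = -0.562404+0.017211i
d^2_{-1,0}: k∈[1..2] ⇒ +0.419758 -0.754229 = -0.334471;  D = -0.005116-0.334432i
d^2_{0,0}: k∈[0..2] ⇒ +0.127841 -0.918831 +0.412743 = -0.378247;  D = -0.378247+0.000000i
d^2_{1,0}: k∈[0..1] ⇒ -0.419758 +0.754229 = +0.334471;  D = +0.005116-0.334432i
d^2_{2,0}: single k=0 term ⇒ +0.562667;  D = -0.562404-0.017211i
Y_2^{m'}(θ=0.7239,φ=0.0549) and Σ D·Y over m':
  (-0.5624+0.0172i)·(+0.1684-0.0186i)  (-0.0051-0.3344i)·(+0.3828-0.0210i)  (-0.3782+0.0000i)·(+0.2157+0.0000i)  (+0.0051-0.3344i)·(-0.3828-0.0210i)  (-0.5624-0.0172i)·(+0.1684+0.0186i)
Y_2^0(R⁻¹ n̂) = -0.288391+0.000000i

Re=-0.2884 Im=0.0000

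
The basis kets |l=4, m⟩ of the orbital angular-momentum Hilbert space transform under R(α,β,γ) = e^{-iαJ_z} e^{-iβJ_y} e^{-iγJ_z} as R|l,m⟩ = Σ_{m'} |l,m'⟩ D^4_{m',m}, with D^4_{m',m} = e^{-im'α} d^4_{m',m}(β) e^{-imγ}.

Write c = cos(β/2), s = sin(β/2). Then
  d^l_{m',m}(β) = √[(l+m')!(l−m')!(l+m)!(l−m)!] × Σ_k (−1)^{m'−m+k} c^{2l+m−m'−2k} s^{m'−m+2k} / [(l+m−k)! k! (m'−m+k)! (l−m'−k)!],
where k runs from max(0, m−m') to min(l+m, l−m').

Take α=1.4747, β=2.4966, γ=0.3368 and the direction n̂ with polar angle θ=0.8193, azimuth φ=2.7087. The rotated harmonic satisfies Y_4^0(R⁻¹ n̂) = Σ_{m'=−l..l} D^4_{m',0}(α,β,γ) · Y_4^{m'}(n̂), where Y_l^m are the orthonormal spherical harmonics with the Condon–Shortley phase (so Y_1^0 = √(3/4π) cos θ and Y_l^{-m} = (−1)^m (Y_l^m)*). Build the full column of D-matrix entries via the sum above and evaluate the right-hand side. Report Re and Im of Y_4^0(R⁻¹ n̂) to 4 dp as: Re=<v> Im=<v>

Re=-0.0963 Im=0.0000

Need the full column D^4_{m',0} for m'=−4..4 at α=1.4747, β=2.4966, γ=0.3368.
cos(β/2)=0.316935, sin(β/2)=0.948447
d^4_{-4,0}: single k=4 term ⇒ +0.068310;  D = +0.063325-0.025615i
d^4_{-3,0}: k∈[3..4] ⇒ +0.032282 -0.289095 = -0.256814;  D = +0.073015+0.246215i
d^4_{-2,0}: k∈[2..4] ⇒ +0.008649 -0.206550 +0.693651 = +0.495751;  D = -0.486623+0.094694i
d^4_{-1,0}: k∈[1..4] ⇒ +0.001362 -0.073208 +0.655607 -0.978538 = -0.394776;  D = -0.037878-0.392955i
d^4_{0,0}: k∈[0..4] ⇒ +0.000102 -0.014587 +0.293925 -1.169876 +0.654795 = -0.235641;  D = -0.235641+0.000000i
d^4_{1,0}: k∈[0..3] ⇒ -0.001362 +0.073208 -0.655607 +0.978538 = +0.394776;  D = +0.037878-0.392955i
d^4_{2,0}: k∈[0..2] ⇒ +0.008649 -0.206550 +0.693651 = +0.495751;  D = -0.486623-0.094694i
d^4_{3,0}: k∈[0..1] ⇒ -0.032282 +0.289095 = +0.256814;  D = -0.073015+0.246215i
d^4_{4,0}: single k=0 term ⇒ +0.068310;  D = +0.063325+0.025615i
Y_4^{m'}(θ=0.8193,φ=2.7087) and Σ D·Y over m':
  (+0.0633-0.0256i)·(-0.0202+0.1245i)  (+0.0730+0.2462i)·(-0.0896-0.3211i)  (-0.4866+0.0947i)·(+0.2619+0.3078i)  (-0.0379-0.3930i)·(-0.0563-0.0260i)  (-0.2356+0.0000i)·(-0.3575+0.0000i)  (+0.0379-0.3930i)·(+0.0563-0.0260i)  (-0.4866-0.0947i)·(+0.2619-0.3078i)  (-0.0730+0.2462i)·(+0.0896-0.3211i)  (+0.0633+0.0256i)·(-0.0202-0.1245i)
Y_4^0(R⁻¹ n̂) = -0.096283+0.000000i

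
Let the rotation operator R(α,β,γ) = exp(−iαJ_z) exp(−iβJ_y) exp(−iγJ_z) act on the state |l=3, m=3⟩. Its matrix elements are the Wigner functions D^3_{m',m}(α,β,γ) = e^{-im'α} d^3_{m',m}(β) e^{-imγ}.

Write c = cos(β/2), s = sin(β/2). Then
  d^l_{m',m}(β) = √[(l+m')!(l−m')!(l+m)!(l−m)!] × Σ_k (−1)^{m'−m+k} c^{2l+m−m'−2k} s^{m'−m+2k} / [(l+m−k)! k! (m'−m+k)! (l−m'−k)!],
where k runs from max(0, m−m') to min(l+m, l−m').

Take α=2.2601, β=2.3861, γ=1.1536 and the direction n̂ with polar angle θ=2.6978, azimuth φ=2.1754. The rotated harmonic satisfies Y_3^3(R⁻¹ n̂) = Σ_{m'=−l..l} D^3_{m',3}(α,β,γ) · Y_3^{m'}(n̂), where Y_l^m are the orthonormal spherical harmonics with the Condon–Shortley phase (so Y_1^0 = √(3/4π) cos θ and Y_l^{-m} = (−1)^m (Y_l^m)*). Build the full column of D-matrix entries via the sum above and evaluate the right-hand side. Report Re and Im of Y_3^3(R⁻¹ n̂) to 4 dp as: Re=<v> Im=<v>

Need the full column D^3_{m',3} for m'=−3..3 at α=2.2601, β=2.3861, γ=1.1536.
cos(β/2)=0.368827, sin(β/2)=0.929498
d^3_{-3,3}: single k=6 term ⇒ +0.644898;  D = -0.634720-0.114128i
d^3_{-2,3}: single k=5 term ⇒ +0.626817;  D = +0.306761+0.546623i
d^3_{-1,3}: single k=4 term ⇒ +0.393264;  D = +0.142246-0.366637i
d^3_{0,3}: single k=3 term ⇒ +0.180189;  D = -0.171086+0.056546i
d^3_{1,3}: single k=2 term ⇒ +0.061920;  D = +0.052387+0.033011i
d^3_{2,3}: single k=1 term ⇒ +0.015539;  D = -0.001968-0.015414i
d^3_{3,3}: single k=0 term ⇒ +0.002517;  D = -0.001724+0.001834i
Y_3^{m'}(θ=2.6978,φ=2.1754) and Σ D·Y over m':
  (-0.6347-0.1141i)·(+0.0321-0.0079i)  (+0.3068+0.5466i)·(+0.0602-0.1592i)  (+0.1422-0.3666i)·(-0.2428-0.3514i)  (-0.1711+0.0565i)·(-0.3634+0.0000i)  (+0.0524+0.0330i)·(+0.2428-0.3514i)  (-0.0020-0.0154i)·(+0.0602+0.1592i)  (-0.0017+0.0018i)·(-0.0321-0.0079i)
Y_3^3(R⁻¹ n̂) = +0.009724-0.007729i

Re=0.0097 Im=-0.0077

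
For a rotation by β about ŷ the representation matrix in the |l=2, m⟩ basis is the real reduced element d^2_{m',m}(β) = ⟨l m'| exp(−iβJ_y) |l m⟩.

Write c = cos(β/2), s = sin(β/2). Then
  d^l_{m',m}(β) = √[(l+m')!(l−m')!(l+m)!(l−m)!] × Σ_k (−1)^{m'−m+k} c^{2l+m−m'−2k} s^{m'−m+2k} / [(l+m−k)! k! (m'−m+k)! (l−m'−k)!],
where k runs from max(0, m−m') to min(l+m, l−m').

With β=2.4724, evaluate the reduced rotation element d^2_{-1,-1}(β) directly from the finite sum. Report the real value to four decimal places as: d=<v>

d=-0.2770

d^2_{-1,-1}(β=2.4724) via Wigner's sum:
Half-angle: c=0.328388, s=0.944543. N=√(1·6·1·6)=6.000000
k: max(0,(-1)−(-1))=0 … min(2+(-1),2−(-1))=1
  k=0: (−1)^0·6.0000/(6)·0.3284^4·0.9445^0 = +0.011629
  k=1: (−1)^1·6.0000/(2)·0.3284^2·0.9445^2 = -0.288628
d^2_{-1,-1}(2.4724) = +0.011629 -0.288628 = -0.276999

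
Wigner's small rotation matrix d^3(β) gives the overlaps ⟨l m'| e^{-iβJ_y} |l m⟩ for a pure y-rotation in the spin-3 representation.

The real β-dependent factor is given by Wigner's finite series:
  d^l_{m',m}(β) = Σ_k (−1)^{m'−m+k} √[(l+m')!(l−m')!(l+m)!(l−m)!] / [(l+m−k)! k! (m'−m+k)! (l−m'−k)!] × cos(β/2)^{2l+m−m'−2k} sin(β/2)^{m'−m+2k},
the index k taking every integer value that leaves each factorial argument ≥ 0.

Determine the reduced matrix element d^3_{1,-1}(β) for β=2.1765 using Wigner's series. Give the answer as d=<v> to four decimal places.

d^3_{1,-1}(β=2.1765) via Wigner's sum:
c=cos(2.1765/2)=0.464036, s=sin(2.1765/2)=0.885816; N=√[24·2·2·24]=48.000000
Admissible k: 0..2 (factorial args all ≥0)
  k=0: (−1)^2·48.0000/(8)·0.4640^4·0.8858^2 = +0.218296
  k=1: (−1)^3·48.0000/(6)·0.4640^2·0.8858^4 = -1.060641
  k=2: (−1)^4·48.0000/(48)·0.4640^0·0.8858^6 = +0.483127
d^3_{1,-1}(2.1765) = +0.218296 -1.060641 +0.483127 = -0.359217

d=-0.3592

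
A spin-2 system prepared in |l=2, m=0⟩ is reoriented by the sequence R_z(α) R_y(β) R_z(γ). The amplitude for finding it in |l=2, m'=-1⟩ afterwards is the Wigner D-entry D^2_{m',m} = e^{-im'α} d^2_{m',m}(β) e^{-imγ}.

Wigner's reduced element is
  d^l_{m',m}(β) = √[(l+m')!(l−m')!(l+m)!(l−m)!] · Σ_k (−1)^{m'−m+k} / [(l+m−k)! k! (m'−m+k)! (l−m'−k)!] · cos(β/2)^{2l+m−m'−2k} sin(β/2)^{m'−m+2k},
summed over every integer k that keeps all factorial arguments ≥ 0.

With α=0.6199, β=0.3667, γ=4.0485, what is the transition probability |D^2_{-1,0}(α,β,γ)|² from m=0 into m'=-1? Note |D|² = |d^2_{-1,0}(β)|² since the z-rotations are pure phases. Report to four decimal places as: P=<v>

D^2_{-1,0}(0.6199,0.3667,4.0485) = e^{-i·-1·0.6199}·d^2_{-1,0}(0.3667)·e^{-i·0·4.0485}. Compute d first:
With c≡cos(β/2)=0.983238 and s≡sin(β/2)=0.182324, N=[1·6·2·2]^{1/2}=4.898979
The bounds max(0,m−m')=1 and min(l+m,l−m')=2 give 2 terms
  k=1: (−1)^0·4.8990/(2)·0.9832^3·0.1823^1 = +0.424519
  k=2: (−1)^1·4.8990/(2)·0.9832^1·0.1823^3 = -0.014597
d^2_{-1,0}(0.3667) = +0.424519 -0.014597 = +0.409922
|D^2_{-1,0}|² = |d^2_{-1,0}(β)|² = (+0.409922)² = 0.168036 (the z-rotation phases have unit modulus)

P=0.1680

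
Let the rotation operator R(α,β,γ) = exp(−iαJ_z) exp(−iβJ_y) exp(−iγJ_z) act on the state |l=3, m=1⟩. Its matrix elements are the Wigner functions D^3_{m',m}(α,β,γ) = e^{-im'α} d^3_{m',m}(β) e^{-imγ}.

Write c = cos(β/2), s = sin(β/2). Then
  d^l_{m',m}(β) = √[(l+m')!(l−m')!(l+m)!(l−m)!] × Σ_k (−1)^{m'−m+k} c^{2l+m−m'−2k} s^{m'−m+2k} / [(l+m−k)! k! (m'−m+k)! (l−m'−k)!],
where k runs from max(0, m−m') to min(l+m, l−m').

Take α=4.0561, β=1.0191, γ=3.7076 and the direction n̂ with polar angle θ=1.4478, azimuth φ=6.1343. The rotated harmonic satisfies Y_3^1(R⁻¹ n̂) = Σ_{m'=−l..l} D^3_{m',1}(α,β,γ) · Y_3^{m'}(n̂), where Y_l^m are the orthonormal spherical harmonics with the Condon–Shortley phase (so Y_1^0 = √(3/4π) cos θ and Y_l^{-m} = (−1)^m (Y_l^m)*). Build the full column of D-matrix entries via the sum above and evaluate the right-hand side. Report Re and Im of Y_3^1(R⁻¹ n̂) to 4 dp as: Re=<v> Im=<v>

Re=-0.0212 Im=-0.1194

Need the full column D^3_{m',1} for m'=−3..3 at α=4.0561, β=1.0191, γ=3.7076.
cos(β/2)=0.872964, sin(β/2)=0.487784
d^3_{-3,1}: single k=4 term ⇒ +0.167090;  D = -0.095270+0.137268i
d^3_{-2,1}: k∈[3..4] ⇒ +0.488318 -0.076232 = +0.412087;  D = -0.124843-0.392721i
d^3_{-1,1}: k∈[2..4] ⇒ +0.829073 -0.345139 +0.013470 = +0.497403;  D = +0.467503+0.169857i
d^3_{0,1}: k∈[1..3] ⇒ +0.856644 -0.802389 +0.083508 = +0.137763;  D = -0.116279+0.073878i
d^3_{1,1}: k∈[0..2] ⇒ +0.442566 -1.105431 +0.258855 = -0.404010;  D = -0.036425+0.402364i
d^3_{2,1}: k∈[0..1] ⇒ -0.782006 +0.488318 = -0.293687;  D = -0.215573-0.199451i
d^3_{3,1}: single k=0 term ⇒ +0.535164;  D = -0.527635+0.089452i
Y_3^{m'}(θ=1.4478,φ=6.1343) and Σ D·Y over m':
  (-0.0953+0.1373i)·(+0.3678+0.1762i)  (-0.1248-0.3927i)·(+0.1181+0.0362i)  (+0.4675+0.1699i)·(-0.2933-0.0440i)  (-0.1163+0.0739i)·(-0.1339+0.0000i)  (-0.0364+0.4024i)·(+0.2933-0.0440i)  (-0.2156-0.1995i)·(+0.1181-0.0362i)  (-0.5276+0.0895i)·(-0.3678+0.1762i)
Y_3^1(R⁻¹ n̂) = -0.021157-0.119432i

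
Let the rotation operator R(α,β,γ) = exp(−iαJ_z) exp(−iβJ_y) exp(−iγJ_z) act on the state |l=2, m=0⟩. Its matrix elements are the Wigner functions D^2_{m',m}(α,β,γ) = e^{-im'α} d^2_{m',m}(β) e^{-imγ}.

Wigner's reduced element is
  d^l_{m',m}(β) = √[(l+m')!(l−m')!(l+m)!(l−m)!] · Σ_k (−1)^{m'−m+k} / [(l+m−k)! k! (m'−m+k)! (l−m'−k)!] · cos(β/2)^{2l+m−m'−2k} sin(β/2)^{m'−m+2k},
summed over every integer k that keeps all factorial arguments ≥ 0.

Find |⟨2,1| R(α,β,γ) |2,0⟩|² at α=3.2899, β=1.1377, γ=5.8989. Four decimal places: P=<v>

P=0.2177

Split into d^2_{1,0}(β=1.1377) × two z-phases.
c=cos(1.1377/2)=0.842521, s=sin(1.1377/2)=0.538664; N=√[6·1·2·2]=4.898979
Admissible k: 0..1 (factorial args all ≥0)
  k=0: (−1)^1·4.8990/(2)·0.8425^3·0.5387^1 = -0.789106
  k=1: (−1)^2·4.8990/(2)·0.8425^1·0.5387^3 = +0.322559
d^2_{1,0}(1.1377) = -0.789106 +0.322559 = -0.466547
|D^2_{1,0}|² = |d^2_{1,0}(β)|² = (-0.466547)² = 0.217666 (the z-rotation phases have unit modulus)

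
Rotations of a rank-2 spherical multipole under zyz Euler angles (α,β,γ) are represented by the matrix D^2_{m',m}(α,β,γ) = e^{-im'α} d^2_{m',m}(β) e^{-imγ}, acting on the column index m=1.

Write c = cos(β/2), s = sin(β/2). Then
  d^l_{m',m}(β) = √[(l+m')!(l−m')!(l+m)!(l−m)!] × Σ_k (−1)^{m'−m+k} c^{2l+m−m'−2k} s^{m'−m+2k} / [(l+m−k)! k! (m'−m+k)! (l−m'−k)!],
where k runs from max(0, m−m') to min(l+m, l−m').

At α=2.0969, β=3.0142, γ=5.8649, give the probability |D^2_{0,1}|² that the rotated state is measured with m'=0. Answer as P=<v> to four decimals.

D^2_{0,1}(2.0969,3.0142,5.8649) = e^{-i·0·2.0969}·d^2_{0,1}(3.0142)·e^{-i·1·5.8649}. Compute d first:
With c≡cos(β/2)=0.063653 and s≡sin(β/2)=0.997972, N=[2·2·6·1]^{1/2}=4.898979
The bounds max(0,m−m')=1 and min(l+m,l−m')=2 give 2 terms
  k=1: (−1)^0·4.8990/(2)·0.0637^3·0.9980^1 = +0.000630
  k=2: (−1)^1·4.8990/(2)·0.0637^1·0.9980^3 = -0.154971
d^2_{0,1}(3.0142) = +0.000630 -0.154971 = -0.154341
|D^2_{0,1}|² = |d^2_{0,1}(β)|² = (-0.154341)² = 0.023821 (the z-rotation phases have unit modulus)

P=0.0238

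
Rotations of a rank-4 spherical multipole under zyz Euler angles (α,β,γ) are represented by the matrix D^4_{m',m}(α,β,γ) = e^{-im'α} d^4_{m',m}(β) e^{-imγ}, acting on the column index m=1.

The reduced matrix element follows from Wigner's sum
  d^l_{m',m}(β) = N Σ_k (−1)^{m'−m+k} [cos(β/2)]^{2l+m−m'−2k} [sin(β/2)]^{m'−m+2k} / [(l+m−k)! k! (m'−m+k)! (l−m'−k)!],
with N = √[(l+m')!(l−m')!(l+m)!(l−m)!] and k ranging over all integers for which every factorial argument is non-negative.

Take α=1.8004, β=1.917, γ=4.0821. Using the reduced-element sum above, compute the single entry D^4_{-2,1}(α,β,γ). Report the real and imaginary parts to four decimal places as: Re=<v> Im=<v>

Re=-0.3481 Im=0.1818

Split into d^4_{-2,1}(β=1.917) × two z-phases.
c=cos(1.917/2)=0.574748, s=sin(1.917/2)=0.818330; N=√[2·720·120·6]=1018.233765
The bounds max(0,m−m')=3 and min(l+m,l−m')=5 give 3 terms
  k=3: (−1)^0·1018.2338/(72)·0.5747^5·0.8183^3 = +0.486059
  k=4: (−1)^1·1018.2338/(48)·0.5747^3·0.8183^5 = -1.478027
  k=5: (−1)^2·1018.2338/(240)·0.5747^1·0.8183^7 = +0.599259
d^4_{-2,1}(1.917) = +0.486059 -1.478027 +0.599259 = -0.392709
D = (-0.896404-0.443238i)·(-0.392709)·(-0.589378+0.807857i) = -0.348095+0.181798i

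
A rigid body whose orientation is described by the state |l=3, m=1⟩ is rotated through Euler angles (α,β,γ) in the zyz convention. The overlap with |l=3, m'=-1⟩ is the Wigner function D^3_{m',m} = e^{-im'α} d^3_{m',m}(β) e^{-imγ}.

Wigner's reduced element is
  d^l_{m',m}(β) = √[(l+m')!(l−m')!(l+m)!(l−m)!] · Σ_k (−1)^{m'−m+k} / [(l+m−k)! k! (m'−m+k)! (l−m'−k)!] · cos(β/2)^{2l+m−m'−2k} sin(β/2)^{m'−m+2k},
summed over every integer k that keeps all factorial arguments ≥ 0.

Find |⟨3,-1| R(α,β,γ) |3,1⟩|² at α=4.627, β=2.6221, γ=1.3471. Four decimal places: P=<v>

P=0.1435

First d^3_{-1,1}(β=2.6221), then the phase factors e^{-i(-1)α} and e^{-i(1)γ}:
c=cos(2.6221/2)=0.256835, s=sin(2.6221/2)=0.966455; N=√[2·24·24·2]=48.000000
Admissible k: 2..4 (factorial args all ≥0)
  k=2: (−1)^0·48.0000/(8)·0.2568^4·0.9665^2 = +0.024386
  k=3: (−1)^1·48.0000/(6)·0.2568^2·0.9665^4 = -0.460391
  k=4: (−1)^2·48.0000/(48)·0.2568^0·0.9665^6 = +0.814874
d^3_{-1,1}(2.6221) = +0.024386 -0.460391 +0.814874 = +0.378869
|D^3_{-1,1}|² = |d^3_{-1,1}(β)|² = (+0.378869)² = 0.143541 (the z-rotation phases have unit modulus)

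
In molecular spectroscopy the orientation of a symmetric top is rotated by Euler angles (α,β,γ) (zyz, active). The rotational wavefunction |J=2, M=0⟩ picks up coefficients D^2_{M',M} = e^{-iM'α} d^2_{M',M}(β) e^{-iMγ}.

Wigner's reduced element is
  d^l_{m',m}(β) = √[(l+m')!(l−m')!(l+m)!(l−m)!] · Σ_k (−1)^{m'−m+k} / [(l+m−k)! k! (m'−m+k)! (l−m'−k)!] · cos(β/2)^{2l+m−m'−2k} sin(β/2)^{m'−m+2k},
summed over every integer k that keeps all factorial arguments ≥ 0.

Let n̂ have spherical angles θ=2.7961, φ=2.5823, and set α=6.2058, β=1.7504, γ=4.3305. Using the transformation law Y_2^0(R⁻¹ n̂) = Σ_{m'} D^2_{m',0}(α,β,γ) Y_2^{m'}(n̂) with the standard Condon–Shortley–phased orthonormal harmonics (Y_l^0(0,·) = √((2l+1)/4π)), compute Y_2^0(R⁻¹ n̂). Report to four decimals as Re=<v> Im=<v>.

Need the full column D^2_{m',0} for m'=−2..2 at α=6.2058, β=1.7504, γ=4.3305.
cos(β/2)=0.640843, sin(β/2)=0.767672
d^2_{-2,0}: single k=2 term ⇒ +0.592830;  D = +0.585744-0.091387i
d^2_{-1,0}: k∈[1..2] ⇒ +0.494888 -0.710157 = -0.215269;  D = -0.214624+0.016642i
d^2_{0,0}: k∈[0..2] ⇒ +0.168658 -0.968088 +0.347298 = -0.452132;  D = -0.452132+0.000000i
d^2_{1,0}: k∈[0..1] ⇒ -0.494888 +0.710157 = +0.215269;  D = +0.214624+0.016642i
d^2_{2,0}: single k=0 term ⇒ +0.592830;  D = +0.585744+0.091387i
Y_2^{m'}(θ=2.7961,φ=2.5823) and Σ D·Y over m':
  (+0.5857-0.0914i)·(+0.0194+0.0398i)  (-0.2146+0.0166i)·(+0.2087+0.1306i)  (-0.4521+0.0000i)·(+0.5223+0.0000i)  (+0.2146+0.0166i)·(-0.2087+0.1306i)  (+0.5857+0.0914i)·(+0.0194-0.0398i)
Y_2^0(R⁻¹ n̂) = -0.300087+0.000000i

Re=-0.3001 Im=0.0000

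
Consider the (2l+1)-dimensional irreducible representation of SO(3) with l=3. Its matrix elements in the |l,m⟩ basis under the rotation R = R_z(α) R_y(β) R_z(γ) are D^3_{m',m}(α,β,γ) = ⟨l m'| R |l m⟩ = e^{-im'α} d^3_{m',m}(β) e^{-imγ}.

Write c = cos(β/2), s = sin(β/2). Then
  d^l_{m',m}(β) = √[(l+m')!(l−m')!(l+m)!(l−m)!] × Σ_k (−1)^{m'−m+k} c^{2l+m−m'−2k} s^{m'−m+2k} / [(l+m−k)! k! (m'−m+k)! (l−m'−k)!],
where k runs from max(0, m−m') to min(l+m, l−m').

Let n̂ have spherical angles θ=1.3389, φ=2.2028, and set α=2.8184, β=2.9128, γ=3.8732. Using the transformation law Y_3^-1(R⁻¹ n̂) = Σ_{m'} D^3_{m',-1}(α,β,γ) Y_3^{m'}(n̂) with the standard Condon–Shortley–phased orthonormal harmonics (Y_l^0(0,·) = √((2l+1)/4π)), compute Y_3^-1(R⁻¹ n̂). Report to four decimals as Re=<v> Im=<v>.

Re=-0.3169 Im=-0.0428

Need the full column D^3_{m',-1} for m'=−3..3 at α=2.8184, β=2.9128, γ=3.8732.
cos(β/2)=0.114147, sin(β/2)=0.993464
d^3_{-3,-1}: single k=2 term ⇒ +0.000649;  D = +0.000631-0.000153i
d^3_{-2,-1}: k∈[1..2] ⇒ +0.000061 -0.009223 = -0.009162;  D = +0.009129+0.000780i
d^3_{-1,-1}: k∈[0..2] ⇒ +0.000002 -0.001340 +0.076153 = +0.074815;  D = +0.068662+0.029713i
d^3_{0,-1}: k∈[0..2] ⇒ -0.000067 +0.015155 -0.382662 = -0.367574;  D = +0.273512+0.245564i
d^3_{1,-1}: k∈[0..2] ⇒ +0.001005 -0.101538 +0.961418 = +0.860886;  D = +0.424763+0.748800i
d^3_{2,-1}: k∈[0..1] ⇒ -0.009223 +0.349321 = +0.340098;  D = -0.065167-0.333796i
d^3_{3,-1}: single k=0 term ⇒ +0.049157;  D = -0.006391+0.048739i
Y_3^{m'}(θ=1.3389,φ=2.2028) and Σ D·Y over m':
  (+0.0006-0.0002i)·(+0.3644-0.1229i)  (+0.0091+0.0008i)·(-0.0672+0.2121i)  (+0.0687+0.0297i)·(+0.1367+0.1868i)  (+0.2735+0.2456i)·(-0.2346+0.0000i)  (+0.4248+0.7488i)·(-0.1367+0.1868i)  (-0.0652-0.3338i)·(-0.0672-0.2121i)  (-0.0064+0.0487i)·(-0.3644-0.1229i)
Y_3^-1(R⁻¹ n̂) = -0.316926-0.042778i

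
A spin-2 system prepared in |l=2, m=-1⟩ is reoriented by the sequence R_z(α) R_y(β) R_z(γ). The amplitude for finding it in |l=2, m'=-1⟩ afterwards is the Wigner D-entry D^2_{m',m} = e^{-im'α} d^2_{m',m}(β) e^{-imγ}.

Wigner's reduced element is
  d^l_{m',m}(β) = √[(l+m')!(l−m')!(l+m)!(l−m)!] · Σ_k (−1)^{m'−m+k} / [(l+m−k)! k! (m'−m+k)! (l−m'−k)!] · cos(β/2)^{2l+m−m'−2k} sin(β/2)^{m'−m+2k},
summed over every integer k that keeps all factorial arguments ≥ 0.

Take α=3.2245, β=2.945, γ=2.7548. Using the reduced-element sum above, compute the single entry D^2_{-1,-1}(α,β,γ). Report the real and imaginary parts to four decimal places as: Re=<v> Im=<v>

Split into d^2_{-1,-1}(β=2.945) × two z-phases.
c=cos(2.945/2)=0.098138, s=sin(2.945/2)=0.995173; N=√[1·6·1·6]=6.000000
Admissible k: 0..1 (factorial args all ≥0)
  k=0: (−1)^0·6.0000/(6)·0.0981^4·0.9952^0 = +0.000093
  k=1: (−1)^1·6.0000/(2)·0.0981^2·0.9952^2 = -0.028615
d^2_{-1,-1}(2.945) = +0.000093 -0.028615 = -0.028522
D = (-0.996565-0.082812i)·(-0.028522)·(-0.926124+0.377220i) = -0.027215+0.008535i

Re=-0.0272 Im=0.0085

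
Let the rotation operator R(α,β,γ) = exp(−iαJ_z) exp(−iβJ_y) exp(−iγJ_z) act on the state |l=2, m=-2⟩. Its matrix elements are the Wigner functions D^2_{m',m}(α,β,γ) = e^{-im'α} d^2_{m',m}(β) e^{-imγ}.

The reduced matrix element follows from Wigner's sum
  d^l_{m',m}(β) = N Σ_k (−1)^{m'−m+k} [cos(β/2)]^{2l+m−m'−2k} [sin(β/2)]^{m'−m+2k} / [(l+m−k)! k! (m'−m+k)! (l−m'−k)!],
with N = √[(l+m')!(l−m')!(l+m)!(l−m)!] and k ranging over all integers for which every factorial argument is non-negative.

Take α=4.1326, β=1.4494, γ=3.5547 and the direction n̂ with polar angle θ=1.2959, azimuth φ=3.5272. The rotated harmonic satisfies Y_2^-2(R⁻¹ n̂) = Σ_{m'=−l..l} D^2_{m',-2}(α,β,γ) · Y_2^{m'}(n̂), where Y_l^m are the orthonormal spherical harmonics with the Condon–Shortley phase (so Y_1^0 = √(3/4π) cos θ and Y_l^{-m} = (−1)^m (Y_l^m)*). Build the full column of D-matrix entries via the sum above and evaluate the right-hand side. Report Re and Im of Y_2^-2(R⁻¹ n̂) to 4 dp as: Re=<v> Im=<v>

Re=-0.0166 Im=-0.1264

Need the full column D^2_{m',-2} for m'=−2..2 at α=4.1326, β=1.4494, γ=3.5547.
cos(β/2)=0.748698, sin(β/2)=0.662911
d^2_{-2,-2}: single k=0 term ⇒ +0.314215;  D = -0.296917+0.102818i
d^2_{-1,-2}: single k=0 term ⇒ -0.556424;  D = -0.135734+0.539615i
d^2_{0,-2}: single k=0 term ⇒ +0.603392;  D = +0.408897+0.443717i
d^2_{1,-2}: single k=0 term ⇒ -0.436217;  D = +0.430307-0.071560i
d^2_{2,-2}: single k=0 term ⇒ +0.193117;  D = +0.077862-0.176725i
Y_2^{m'}(θ=1.2959,φ=3.5272) and Σ D·Y over m':
  (-0.2969+0.1028i)·(+0.2566-0.2494i)  (-0.1357+0.5396i)·(-0.1870+0.0759i)  (+0.4089+0.4437i)·(-0.2457+0.0000i)  (+0.4303-0.0716i)·(+0.1870+0.0759i)  (+0.0779-0.1767i)·(+0.2566+0.2494i)
Y_2^-2(R⁻¹ n̂) = -0.016617-0.126438i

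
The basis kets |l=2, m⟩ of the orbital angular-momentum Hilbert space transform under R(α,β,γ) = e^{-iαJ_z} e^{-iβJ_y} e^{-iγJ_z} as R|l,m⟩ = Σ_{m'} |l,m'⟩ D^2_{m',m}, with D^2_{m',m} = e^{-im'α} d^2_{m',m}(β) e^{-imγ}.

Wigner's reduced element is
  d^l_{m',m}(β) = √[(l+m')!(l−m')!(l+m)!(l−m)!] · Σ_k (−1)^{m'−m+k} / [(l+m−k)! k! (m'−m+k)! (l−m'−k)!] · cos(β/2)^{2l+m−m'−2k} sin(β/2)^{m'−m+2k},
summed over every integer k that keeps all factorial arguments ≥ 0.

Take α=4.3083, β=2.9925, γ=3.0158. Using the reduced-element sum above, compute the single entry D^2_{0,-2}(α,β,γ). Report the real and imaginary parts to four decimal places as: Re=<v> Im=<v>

Split into d^2_{0,-2}(β=2.9925) × two z-phases.
With c≡cos(β/2)=0.074477 and s≡sin(β/2)=0.997223, N=[2·2·1·24]^{1/2}=9.797959
k∈{0} keeps every argument non-negative
  k=0: (−1)^2·9.7980/(4)·0.0745^2·0.9972^2 = +0.013512
d^2_{0,-2}(2.9925) = +0.013512
Phases: e^{-i·(0)·4.3083}=+1.000000+0.000000i, e^{-i·(-2)·3.0158}=+0.968519-0.248940i ⇒ D=+0.013086-0.003364i

Re=0.0131 Im=-0.0034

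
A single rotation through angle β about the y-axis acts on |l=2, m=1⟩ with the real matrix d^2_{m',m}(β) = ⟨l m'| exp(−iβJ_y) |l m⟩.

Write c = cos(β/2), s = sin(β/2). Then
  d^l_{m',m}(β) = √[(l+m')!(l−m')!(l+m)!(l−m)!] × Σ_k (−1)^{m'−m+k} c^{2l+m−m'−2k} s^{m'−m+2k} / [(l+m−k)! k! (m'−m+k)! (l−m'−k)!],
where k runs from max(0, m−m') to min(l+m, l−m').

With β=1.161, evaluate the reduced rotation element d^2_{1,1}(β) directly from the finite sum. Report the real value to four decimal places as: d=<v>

d=-0.1420

d^2_{1,1}(β=1.161) via Wigner's sum:
c=cos(1.161/2)=0.836189, s=sin(1.161/2)=0.548442; N=√[6·1·6·1]=6.000000
k: max(0,(1)−(1))=0 … min(2+(1),2−(1))=1
  k=0: (−1)^0·6.0000/(6)·0.8362^4·0.5484^0 = +0.488896
  k=1: (−1)^1·6.0000/(2)·0.8362^2·0.5484^2 = -0.630945
d^2_{1,1}(1.161) = +0.488896 -0.630945 = -0.142048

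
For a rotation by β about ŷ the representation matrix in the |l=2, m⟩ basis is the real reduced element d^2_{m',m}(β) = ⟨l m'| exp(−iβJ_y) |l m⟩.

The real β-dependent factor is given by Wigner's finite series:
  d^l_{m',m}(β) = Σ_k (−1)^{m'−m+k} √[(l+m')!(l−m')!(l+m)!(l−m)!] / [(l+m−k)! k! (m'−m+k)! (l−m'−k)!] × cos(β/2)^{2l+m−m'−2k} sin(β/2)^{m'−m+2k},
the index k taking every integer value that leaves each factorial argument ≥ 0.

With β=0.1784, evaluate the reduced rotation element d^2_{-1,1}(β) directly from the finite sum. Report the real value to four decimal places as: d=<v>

d^2_{-1,1}(β=0.1784) via Wigner's sum:
Half-angle: c=0.996024, s=0.089082. N=√(1·6·6·1)=6.000000
k: max(0,(1)−(-1))=2 … min(2+(1),2−(-1))=3
  k=2: (−1)^0·6.0000/(2)·0.9960^2·0.0891^2 = +0.023618
  k=3: (−1)^1·6.0000/(6)·0.9960^0·0.0891^4 = -0.000063
d^2_{-1,1}(0.1784) = +0.023618 -0.000063 = +0.023555

d=0.0236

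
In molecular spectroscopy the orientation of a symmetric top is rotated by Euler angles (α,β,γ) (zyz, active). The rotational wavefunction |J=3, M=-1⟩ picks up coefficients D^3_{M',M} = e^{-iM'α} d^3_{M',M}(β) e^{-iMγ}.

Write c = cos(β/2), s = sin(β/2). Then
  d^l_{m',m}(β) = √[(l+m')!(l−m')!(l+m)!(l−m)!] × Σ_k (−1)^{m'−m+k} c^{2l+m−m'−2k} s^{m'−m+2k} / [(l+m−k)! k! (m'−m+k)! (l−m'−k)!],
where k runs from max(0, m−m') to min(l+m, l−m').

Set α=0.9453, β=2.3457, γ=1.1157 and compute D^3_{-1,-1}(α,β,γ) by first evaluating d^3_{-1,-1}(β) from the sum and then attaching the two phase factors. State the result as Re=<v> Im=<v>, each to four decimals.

Re=-0.2358 Im=0.4418

First d^3_{-1,-1}(β=2.3457), then the phase factors e^{-i(-1)α} and e^{-i(-1)γ}:
c=cos(2.3457/2)=0.387526, s=sin(2.3457/2)=0.921859; N=√[2·24·2·24]=48.000000
k∈{0,1,2} keeps every argument non-negative
  k=0: (−1)^0·48.0000/(48)·0.3875^6·0.9219^0 = +0.003387
  k=1: (−1)^1·48.0000/(6)·0.3875^4·0.9219^2 = -0.153328
  k=2: (−1)^2·48.0000/(8)·0.3875^2·0.9219^4 = +0.650744
d^3_{-1,-1}(2.3457) = +0.003387 -0.153328 +0.650744 = +0.500803
Phases: e^{-i·(-1)·0.9453}=+0.585500+0.810673i, e^{-i·(-1)·1.1157}=+0.439549+0.898219i ⇒ D=-0.235781+0.441827i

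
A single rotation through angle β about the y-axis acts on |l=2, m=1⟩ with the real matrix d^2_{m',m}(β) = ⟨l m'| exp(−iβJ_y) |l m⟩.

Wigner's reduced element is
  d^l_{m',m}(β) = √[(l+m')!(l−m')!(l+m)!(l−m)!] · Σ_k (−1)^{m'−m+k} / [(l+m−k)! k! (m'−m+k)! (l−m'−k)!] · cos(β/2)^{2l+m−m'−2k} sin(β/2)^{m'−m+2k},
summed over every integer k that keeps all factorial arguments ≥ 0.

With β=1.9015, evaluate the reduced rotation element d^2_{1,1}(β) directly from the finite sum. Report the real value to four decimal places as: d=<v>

d=-0.5569

d^2_{1,1}(β=1.9015) via Wigner's sum:
With c≡cos(β/2)=0.581073 and s≡sin(β/2)=0.813852, N=[6·1·6·1]^{1/2}=6.000000
k: max(0,(1)−(1))=0 … min(2+(1),2−(1))=1
  k=0: (−1)^0·6.0000/(6)·0.5811^4·0.8139^0 = +0.114005
  k=1: (−1)^1·6.0000/(2)·0.5811^2·0.8139^2 = -0.670923
d^2_{1,1}(1.9015) = +0.114005 -0.670923 = -0.556919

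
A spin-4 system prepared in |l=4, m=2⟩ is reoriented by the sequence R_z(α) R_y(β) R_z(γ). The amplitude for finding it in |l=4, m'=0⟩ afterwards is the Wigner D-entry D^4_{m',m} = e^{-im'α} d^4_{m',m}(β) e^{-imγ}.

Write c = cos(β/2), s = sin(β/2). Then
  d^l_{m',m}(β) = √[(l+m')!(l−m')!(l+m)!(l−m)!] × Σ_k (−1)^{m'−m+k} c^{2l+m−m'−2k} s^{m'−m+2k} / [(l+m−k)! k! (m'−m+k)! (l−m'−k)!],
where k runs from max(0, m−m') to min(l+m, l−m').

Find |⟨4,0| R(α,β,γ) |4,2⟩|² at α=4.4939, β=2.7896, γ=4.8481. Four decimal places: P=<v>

P=0.0590

D^4_{0,2}(4.4939,2.7896,4.8481) = e^{-i·0·4.4939}·d^4_{0,2}(2.7896)·e^{-i·2·4.8481}. Compute d first:
With c≡cos(β/2)=0.175089 and s≡sin(β/2)=0.984553, N=[24·24·720·2]^{1/2}=910.735966
The bounds max(0,m−m')=2 and min(l+m,l−m')=4 give 3 terms
  k=2: (−1)^0·910.7360/(96)·0.1751^6·0.9846^2 = +0.000265
  k=3: (−1)^1·910.7360/(36)·0.1751^4·0.9846^4 = -0.022340
  k=4: (−1)^2·910.7360/(96)·0.1751^2·0.9846^6 = +0.264895
d^4_{0,2}(2.7896) = +0.000265 -0.022340 +0.264895 = +0.242820
|D^4_{0,2}|² = |d^4_{0,2}(β)|² = (+0.242820)² = 0.058961 (the z-rotation phases have unit modulus)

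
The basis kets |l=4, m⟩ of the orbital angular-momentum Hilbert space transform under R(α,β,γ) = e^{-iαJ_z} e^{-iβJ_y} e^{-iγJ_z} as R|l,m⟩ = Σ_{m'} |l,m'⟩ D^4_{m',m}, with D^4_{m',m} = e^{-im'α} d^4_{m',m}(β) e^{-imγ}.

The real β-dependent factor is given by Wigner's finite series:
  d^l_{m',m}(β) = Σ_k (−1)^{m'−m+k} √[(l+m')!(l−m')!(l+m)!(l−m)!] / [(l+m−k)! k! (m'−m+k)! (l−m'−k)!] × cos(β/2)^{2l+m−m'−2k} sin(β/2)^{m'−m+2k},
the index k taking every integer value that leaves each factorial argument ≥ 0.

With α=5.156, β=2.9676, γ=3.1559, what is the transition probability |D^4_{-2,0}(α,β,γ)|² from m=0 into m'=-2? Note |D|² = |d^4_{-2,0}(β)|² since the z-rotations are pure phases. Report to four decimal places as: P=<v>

P=0.0047

D^4_{-2,0}(5.156,2.9676,3.1559) = e^{-i·-2·5.156}·d^4_{-2,0}(2.9676)·e^{-i·0·3.1559}. Compute d first:
With c≡cos(β/2)=0.086887 and s≡sin(β/2)=0.996218, N=[2·720·24·24]^{1/2}=910.735966
k∈{2,3,4} keeps every argument non-negative
  k=2: (−1)^0·910.7360/(96)·0.0869^6·0.9962^2 = +0.000004
  k=3: (−1)^1·910.7360/(36)·0.0869^4·0.9962^4 = -0.001420
  k=4: (−1)^2·910.7360/(96)·0.0869^2·0.9962^6 = +0.070009
d^4_{-2,0}(2.9676) = +0.000004 -0.001420 +0.070009 = +0.068593
|D^4_{-2,0}|² = |d^4_{-2,0}(β)|² = (+0.068593)² = 0.004705 (the z-rotation phases have unit modulus)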